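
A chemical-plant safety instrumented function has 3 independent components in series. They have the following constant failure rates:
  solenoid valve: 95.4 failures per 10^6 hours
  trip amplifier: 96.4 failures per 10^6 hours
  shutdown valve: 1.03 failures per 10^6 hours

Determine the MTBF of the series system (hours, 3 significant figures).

Series of exponential components: λ_sys = Σ λ_i
λ_sys = 0.0000954 + 0.0000964 + 0.00000103 = 1.9283e-04 /h
MTBF = 1 / λ_sys = 5190 h

5190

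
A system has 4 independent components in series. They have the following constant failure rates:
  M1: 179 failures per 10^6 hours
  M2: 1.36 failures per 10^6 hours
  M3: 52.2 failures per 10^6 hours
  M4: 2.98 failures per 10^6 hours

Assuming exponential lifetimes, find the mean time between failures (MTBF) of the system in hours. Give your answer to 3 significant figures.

Series of exponential components: λ_sys = Σ λ_i
λ_sys = 0.000179 + 0.00000136 + 0.0000522 + 0.00000298 = 2.3554e-04 /h
MTBF = 1 / λ_sys = 4250 h

4250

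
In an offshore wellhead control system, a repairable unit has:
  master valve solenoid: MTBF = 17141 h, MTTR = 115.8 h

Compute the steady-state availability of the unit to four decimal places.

0.9933

A(master valve solenoid) = MTBF/(MTBF+MTTR) = 17141/(17141+115.8) = 0.9933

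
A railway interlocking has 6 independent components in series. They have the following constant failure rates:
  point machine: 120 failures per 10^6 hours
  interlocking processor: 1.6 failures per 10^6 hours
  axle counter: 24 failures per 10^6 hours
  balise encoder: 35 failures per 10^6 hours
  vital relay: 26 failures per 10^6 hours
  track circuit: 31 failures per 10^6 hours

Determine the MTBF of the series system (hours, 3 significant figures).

4210

Series of exponential components: λ_sys = Σ λ_i
λ_sys = 0.00012 + 0.0000016 + 0.000024 + 0.000035 + 0.000026 + 0.000031 = 2.3760e-04 /h
MTBF = 1 / λ_sys = 4210 h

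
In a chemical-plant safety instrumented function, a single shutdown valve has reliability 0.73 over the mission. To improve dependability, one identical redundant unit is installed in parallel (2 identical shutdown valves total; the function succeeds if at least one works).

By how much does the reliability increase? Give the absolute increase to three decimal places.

R_before = 0.73
R_after = 1 − (1 − 0.73)^2 = 0.927
ΔR = 0.927 − 0.73 = 0.197

0.197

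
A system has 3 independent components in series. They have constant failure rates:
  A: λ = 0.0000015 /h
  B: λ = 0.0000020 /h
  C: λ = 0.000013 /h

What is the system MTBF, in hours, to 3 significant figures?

60600

Series of exponential components: λ_sys = Σ λ_i
λ_sys = 0.0000015 + 0.0000020 + 0.000013 = 1.6500e-05 /h
MTBF = 1 / λ_sys = 60600 h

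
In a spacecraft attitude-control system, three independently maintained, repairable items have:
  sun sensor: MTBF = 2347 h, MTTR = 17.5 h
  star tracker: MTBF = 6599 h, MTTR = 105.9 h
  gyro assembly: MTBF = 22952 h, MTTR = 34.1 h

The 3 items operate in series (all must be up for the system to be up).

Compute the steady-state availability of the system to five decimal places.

A(sun sensor) = MTBF/(MTBF+MTTR) = 2347/(2347+17.5) = 0.992599
A(star tracker) = MTBF/(MTBF+MTTR) = 6599/(6599+105.9) = 0.984206
A(gyro assembly) = MTBF/(MTBF+MTTR) = 22952/(22952+34.1) = 0.998516
Series availability: 0.992599 × 0.984206 × 0.998516 = 0.97547

0.97547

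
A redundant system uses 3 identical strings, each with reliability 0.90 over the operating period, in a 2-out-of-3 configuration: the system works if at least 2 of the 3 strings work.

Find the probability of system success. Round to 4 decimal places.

R = Σ_{i=2}^{3} C(3,i) p^i (1−p)^{3−i} with p = 0.90
C(3,2)·0.90^2·0.10^1 = 0.243000
C(3,3)·0.90^3·0.10^0 = 0.729000
Sum = 0.9720

0.9720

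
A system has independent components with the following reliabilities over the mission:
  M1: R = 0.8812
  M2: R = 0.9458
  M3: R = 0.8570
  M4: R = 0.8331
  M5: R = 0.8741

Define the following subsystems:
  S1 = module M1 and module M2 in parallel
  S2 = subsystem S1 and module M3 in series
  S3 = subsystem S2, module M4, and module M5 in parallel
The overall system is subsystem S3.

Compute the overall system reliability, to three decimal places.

Parallel (M1 and M2): 1 − (1 − 0.88120)(1 − 0.94580) = 0.99356
Series ([0.99356] and M3): 0.99356 × 0.85700 = 0.85148
Parallel ([0.85148], M4, and M5): 1 − (1 − 0.85148)(1 − 0.83310)(1 − 0.87410) = 0.997

0.997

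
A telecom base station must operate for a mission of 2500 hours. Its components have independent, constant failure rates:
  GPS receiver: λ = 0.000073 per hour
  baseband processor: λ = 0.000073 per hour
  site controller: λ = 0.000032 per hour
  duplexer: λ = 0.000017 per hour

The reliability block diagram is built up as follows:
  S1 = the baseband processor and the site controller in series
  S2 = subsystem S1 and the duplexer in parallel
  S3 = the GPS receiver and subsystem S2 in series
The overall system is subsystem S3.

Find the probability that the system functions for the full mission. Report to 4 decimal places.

R(GPS receiver) = exp(−0.000073 × 2500) = 0.833185
R(baseband processor) = exp(−0.000073 × 2500) = 0.833185
R(site controller) = exp(−0.000032 × 2500) = 0.923116
R(duplexer) = exp(−0.000017 × 2500) = 0.958390
Series (baseband processor and site controller): 0.833185 × 0.923116 = 0.769126
Parallel ([0.769126] and duplexer): 1 − (1 − 0.769126)(1 − 0.958390) = 0.990393
Series (GPS receiver and [0.990393]): 0.833185 × 0.990393 = 0.8252

0.8252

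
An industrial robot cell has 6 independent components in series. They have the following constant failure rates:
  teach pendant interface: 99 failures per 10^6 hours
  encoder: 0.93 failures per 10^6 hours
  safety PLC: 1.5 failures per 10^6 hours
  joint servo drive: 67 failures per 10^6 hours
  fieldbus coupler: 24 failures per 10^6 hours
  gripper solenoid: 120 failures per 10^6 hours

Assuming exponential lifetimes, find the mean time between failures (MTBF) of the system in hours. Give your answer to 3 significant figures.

3200

Series of exponential components: λ_sys = Σ λ_i
λ_sys = 0.000099 + 0.00000093 + 0.0000015 + 0.000067 + 0.000024 + 0.00012 = 3.1243e-04 /h
MTBF = 1 / λ_sys = 3200 h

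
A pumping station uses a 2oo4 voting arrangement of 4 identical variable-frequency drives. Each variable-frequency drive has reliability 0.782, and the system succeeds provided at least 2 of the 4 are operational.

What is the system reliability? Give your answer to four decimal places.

0.9653

R = Σ_{i=2}^{4} C(4,i) p^i (1−p)^{4−i} with p = 0.782
C(4,2)·0.782^2·0.218^2 = 0.174372
C(4,3)·0.782^3·0.218^1 = 0.417001
C(4,4)·0.782^4·0.218^0 = 0.373962
Sum = 0.9653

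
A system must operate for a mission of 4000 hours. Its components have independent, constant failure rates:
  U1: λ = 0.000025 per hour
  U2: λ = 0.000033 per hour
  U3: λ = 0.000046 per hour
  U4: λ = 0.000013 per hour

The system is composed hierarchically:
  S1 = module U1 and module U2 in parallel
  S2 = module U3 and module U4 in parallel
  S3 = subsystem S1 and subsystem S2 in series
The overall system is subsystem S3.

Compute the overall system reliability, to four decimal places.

0.9798

R(U1) = exp(−0.000025 × 4000) = 0.904837
R(U2) = exp(−0.000033 × 4000) = 0.876341
R(U3) = exp(−0.000046 × 4000) = 0.831936
R(U4) = exp(−0.000013 × 4000) = 0.949329
Parallel (U1 and U2): 1 − (1 − 0.904837)(1 − 0.876341) = 0.988232
Parallel (U3 and U4): 1 − (1 − 0.831936)(1 − 0.949329) = 0.991484
Series ([0.988232] and [0.991484]): 0.988232 × 0.991484 = 0.9798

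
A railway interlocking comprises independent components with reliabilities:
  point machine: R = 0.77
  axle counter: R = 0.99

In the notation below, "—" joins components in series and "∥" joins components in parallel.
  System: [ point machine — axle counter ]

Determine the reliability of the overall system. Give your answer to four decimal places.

0.7623

Series (point machine and axle counter): 0.770000 × 0.990000 = 0.7623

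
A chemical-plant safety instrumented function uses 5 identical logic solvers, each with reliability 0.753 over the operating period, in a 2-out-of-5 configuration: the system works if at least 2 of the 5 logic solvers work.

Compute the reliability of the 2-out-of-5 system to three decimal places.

R = Σ_{i=2}^{5} C(5,i) p^i (1−p)^{5−i} with p = 0.753
C(5,2)·0.753^2·0.247^3 = 0.08544
C(5,3)·0.753^3·0.247^2 = 0.26048
C(5,4)·0.753^4·0.247^1 = 0.39705
C(5,5)·0.753^5·0.247^0 = 0.24209
Sum = 0.985

0.985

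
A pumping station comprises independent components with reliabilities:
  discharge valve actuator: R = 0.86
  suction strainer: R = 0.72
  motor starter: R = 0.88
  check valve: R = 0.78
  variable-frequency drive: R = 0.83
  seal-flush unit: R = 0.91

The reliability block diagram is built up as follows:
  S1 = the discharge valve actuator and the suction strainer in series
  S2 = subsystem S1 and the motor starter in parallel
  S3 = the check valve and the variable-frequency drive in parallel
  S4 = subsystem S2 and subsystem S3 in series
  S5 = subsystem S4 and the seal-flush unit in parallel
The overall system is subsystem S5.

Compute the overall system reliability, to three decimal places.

Series (discharge valve actuator and suction strainer): 0.86000 × 0.72000 = 0.61920
Parallel ([0.61920] and motor starter): 1 − (1 − 0.61920)(1 − 0.88000) = 0.95430
Parallel (check valve and variable-frequency drive): 1 − (1 − 0.78000)(1 − 0.83000) = 0.96260
Series ([0.95430] and [0.96260]): 0.95430 × 0.96260 = 0.91861
Parallel ([0.91861] and seal-flush unit): 1 − (1 − 0.91861)(1 − 0.91000) = 0.993

0.993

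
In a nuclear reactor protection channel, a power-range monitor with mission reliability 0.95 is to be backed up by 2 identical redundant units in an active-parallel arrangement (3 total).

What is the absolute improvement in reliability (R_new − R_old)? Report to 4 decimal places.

0.0499

R_before = 0.95
R_after = 1 − (1 − 0.95)^3 = 0.9999
ΔR = 0.9999 − 0.95 = 0.0499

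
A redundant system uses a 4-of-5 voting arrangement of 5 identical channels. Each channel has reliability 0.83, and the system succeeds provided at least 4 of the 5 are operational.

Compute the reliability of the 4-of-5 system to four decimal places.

0.7973

R = Σ_{i=4}^{5} C(5,i) p^i (1−p)^{5−i} with p = 0.83
C(5,4)·0.83^4·0.17^1 = 0.403396
C(5,5)·0.83^5·0.17^0 = 0.393904
Sum = 0.7973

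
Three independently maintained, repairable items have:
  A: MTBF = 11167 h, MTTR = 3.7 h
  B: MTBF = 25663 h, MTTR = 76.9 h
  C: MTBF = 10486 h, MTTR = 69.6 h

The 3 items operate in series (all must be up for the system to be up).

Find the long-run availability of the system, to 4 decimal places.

A(A) = MTBF/(MTBF+MTTR) = 11167/(11167+3.7) = 0.999669
A(B) = MTBF/(MTBF+MTTR) = 25663/(25663+76.9) = 0.997012
A(C) = MTBF/(MTBF+MTTR) = 10486/(10486+69.6) = 0.993406
Series availability: 0.999669 × 0.997012 × 0.993406 = 0.9901

0.9901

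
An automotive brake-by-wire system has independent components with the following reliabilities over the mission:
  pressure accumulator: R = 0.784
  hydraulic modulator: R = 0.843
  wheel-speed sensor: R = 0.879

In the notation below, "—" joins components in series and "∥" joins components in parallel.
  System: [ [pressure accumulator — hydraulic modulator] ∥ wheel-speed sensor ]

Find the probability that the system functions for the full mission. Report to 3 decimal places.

Series (pressure accumulator and hydraulic modulator): 0.78400 × 0.84300 = 0.66091
Parallel ([0.66091] and wheel-speed sensor): 1 − (1 − 0.66091)(1 − 0.87900) = 0.959

0.959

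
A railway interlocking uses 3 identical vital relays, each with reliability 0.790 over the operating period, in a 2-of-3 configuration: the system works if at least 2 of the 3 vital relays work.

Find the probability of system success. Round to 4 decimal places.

R = Σ_{i=2}^{3} C(3,i) p^i (1−p)^{3−i} with p = 0.790
C(3,2)·0.790^2·0.210^1 = 0.393183
C(3,3)·0.790^3·0.210^0 = 0.493039
Sum = 0.8862

0.8862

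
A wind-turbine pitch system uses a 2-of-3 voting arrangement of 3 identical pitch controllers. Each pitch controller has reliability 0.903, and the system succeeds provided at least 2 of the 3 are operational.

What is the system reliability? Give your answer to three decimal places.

R = Σ_{i=2}^{3} C(3,i) p^i (1−p)^{3−i} with p = 0.903
C(3,2)·0.903^2·0.097^1 = 0.23728
C(3,3)·0.903^3·0.097^0 = 0.73631
Sum = 0.974

0.974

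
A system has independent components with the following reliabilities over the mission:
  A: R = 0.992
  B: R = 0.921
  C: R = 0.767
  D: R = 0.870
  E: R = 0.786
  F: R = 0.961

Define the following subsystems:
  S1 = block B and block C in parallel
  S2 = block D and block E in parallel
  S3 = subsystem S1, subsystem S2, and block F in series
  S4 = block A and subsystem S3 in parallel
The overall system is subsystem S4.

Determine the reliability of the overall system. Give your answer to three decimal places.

0.999

Parallel (B and C): 1 − (1 − 0.92100)(1 − 0.76700) = 0.98159
Parallel (D and E): 1 − (1 − 0.87000)(1 − 0.78600) = 0.97218
Series ([0.98159], [0.97218], and F): 0.98159 × 0.97218 × 0.96100 = 0.91707
Parallel (A and [0.91707]): 1 − (1 − 0.99200)(1 − 0.91707) = 0.999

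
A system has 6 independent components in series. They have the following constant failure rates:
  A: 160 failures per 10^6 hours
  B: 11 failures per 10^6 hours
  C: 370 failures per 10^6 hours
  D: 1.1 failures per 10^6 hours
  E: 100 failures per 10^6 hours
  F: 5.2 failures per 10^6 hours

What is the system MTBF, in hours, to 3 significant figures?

1540

Series of exponential components: λ_sys = Σ λ_i
λ_sys = 0.00016 + 0.000011 + 0.00037 + 0.0000011 + 0.00010 + 0.0000052 = 6.4730e-04 /h
MTBF = 1 / λ_sys = 1540 h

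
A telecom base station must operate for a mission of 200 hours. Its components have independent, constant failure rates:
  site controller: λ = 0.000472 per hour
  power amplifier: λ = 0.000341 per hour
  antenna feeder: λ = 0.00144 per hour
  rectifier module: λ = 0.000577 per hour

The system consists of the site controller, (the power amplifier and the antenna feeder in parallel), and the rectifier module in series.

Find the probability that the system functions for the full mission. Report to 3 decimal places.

0.797

R(site controller) = exp(−0.000472 × 200) = 0.90992
R(power amplifier) = exp(−0.000341 × 200) = 0.93407
R(antenna feeder) = exp(−0.00144 × 200) = 0.74976
R(rectifier module) = exp(−0.000577 × 200) = 0.89101
Parallel (power amplifier and antenna feeder): 1 − (1 − 0.93407)(1 − 0.74976) = 0.98350
Series (site controller, [0.98350], and rectifier module): 0.90992 × 0.98350 × 0.89101 = 0.797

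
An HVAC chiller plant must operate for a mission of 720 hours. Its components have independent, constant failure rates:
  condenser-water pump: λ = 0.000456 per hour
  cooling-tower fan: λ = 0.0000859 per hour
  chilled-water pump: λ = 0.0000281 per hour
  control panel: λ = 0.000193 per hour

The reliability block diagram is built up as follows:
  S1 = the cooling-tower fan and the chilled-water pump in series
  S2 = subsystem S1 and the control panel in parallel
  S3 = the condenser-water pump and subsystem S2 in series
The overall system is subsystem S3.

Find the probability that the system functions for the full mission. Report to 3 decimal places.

R(condenser-water pump) = exp(−0.000456 × 720) = 0.72013
R(cooling-tower fan) = exp(−0.0000859 × 720) = 0.94003
R(chilled-water pump) = exp(−0.0000281 × 720) = 0.97997
R(control panel) = exp(−0.000193 × 720) = 0.87026
Series (cooling-tower fan and chilled-water pump): 0.94003 × 0.97997 = 0.92120
Parallel ([0.92120] and control panel): 1 − (1 − 0.92120)(1 − 0.87026) = 0.98978
Series (condenser-water pump and [0.98978]): 0.72013 × 0.98978 = 0.713

0.713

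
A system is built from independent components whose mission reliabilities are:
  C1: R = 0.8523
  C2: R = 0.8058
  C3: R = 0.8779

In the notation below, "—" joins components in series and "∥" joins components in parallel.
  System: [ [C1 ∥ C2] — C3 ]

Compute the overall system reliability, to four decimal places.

Parallel (C1 and C2): 1 − (1 − 0.852300)(1 − 0.805800) = 0.971317
Series ([0.971317] and C3): 0.971317 × 0.877900 = 0.8527

0.8527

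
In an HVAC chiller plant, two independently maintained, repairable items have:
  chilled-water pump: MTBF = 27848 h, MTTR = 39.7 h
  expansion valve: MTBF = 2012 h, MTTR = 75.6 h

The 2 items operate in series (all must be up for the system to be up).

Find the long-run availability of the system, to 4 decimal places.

0.9624

A(chilled-water pump) = MTBF/(MTBF+MTTR) = 27848/(27848+39.7) = 0.998576
A(expansion valve) = MTBF/(MTBF+MTTR) = 2012/(2012+75.6) = 0.963786
Series availability: 0.998576 × 0.963786 = 0.9624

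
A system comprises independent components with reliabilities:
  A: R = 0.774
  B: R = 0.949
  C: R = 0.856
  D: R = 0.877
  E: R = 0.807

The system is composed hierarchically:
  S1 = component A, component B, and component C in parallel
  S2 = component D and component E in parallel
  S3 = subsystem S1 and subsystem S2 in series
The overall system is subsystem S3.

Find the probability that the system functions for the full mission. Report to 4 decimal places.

0.9746

Parallel (A, B, and C): 1 − (1 − 0.774000)(1 − 0.949000)(1 − 0.856000) = 0.998340
Parallel (D and E): 1 − (1 − 0.877000)(1 − 0.807000) = 0.976261
Series ([0.998340] and [0.976261]): 0.998340 × 0.976261 = 0.9746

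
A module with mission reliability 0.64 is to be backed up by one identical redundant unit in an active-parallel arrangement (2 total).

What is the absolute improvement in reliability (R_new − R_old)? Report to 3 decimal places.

R_before = 0.64
R_after = 1 − (1 − 0.64)^2 = 0.870
ΔR = 0.870 − 0.64 = 0.230

0.230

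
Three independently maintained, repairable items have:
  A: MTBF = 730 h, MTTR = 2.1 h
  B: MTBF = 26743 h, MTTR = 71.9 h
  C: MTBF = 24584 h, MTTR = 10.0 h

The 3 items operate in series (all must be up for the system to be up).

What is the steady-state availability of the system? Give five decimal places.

0.99405

A(A) = MTBF/(MTBF+MTTR) = 730/(730+2.1) = 0.997132
A(B) = MTBF/(MTBF+MTTR) = 26743/(26743+71.9) = 0.997319
A(C) = MTBF/(MTBF+MTTR) = 24584/(24584+10.0) = 0.999593
Series availability: 0.997132 × 0.997319 × 0.999593 = 0.99405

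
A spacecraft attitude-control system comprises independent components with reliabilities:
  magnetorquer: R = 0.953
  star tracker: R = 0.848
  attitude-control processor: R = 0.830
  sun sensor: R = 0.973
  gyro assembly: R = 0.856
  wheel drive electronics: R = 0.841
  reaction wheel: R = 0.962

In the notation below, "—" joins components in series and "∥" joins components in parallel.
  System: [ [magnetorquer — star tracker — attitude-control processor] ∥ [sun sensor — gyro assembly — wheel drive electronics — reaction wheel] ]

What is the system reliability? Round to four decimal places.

Series (magnetorquer, star tracker, and attitude-control processor): 0.953000 × 0.848000 × 0.830000 = 0.670760
Series (sun sensor, gyro assembly, wheel drive electronics, and reaction wheel): 0.973000 × 0.856000 × 0.841000 × 0.962000 = 0.673841
Parallel ([0.670760] and [0.673841]): 1 − (1 − 0.670760)(1 − 0.673841) = 0.8926

0.8926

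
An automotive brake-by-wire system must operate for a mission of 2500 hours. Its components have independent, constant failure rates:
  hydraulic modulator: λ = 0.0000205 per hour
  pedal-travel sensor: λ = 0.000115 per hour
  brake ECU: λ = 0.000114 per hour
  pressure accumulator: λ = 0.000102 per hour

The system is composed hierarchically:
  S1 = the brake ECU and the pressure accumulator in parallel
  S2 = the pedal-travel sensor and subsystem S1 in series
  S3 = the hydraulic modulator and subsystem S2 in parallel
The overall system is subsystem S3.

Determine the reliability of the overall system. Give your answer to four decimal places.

R(hydraulic modulator) = exp(−0.0000205 × 2500) = 0.950041
R(pedal-travel sensor) = exp(−0.000115 × 2500) = 0.750137
R(brake ECU) = exp(−0.000114 × 2500) = 0.752014
R(pressure accumulator) = exp(−0.000102 × 2500) = 0.774916
Parallel (brake ECU and pressure accumulator): 1 − (1 − 0.752014)(1 − 0.774916) = 0.944182
Series (pedal-travel sensor and [0.944182]): 0.750137 × 0.944182 = 0.708266
Parallel (hydraulic modulator and [0.708266]): 1 − (1 − 0.950041)(1 − 0.708266) = 0.9854

0.9854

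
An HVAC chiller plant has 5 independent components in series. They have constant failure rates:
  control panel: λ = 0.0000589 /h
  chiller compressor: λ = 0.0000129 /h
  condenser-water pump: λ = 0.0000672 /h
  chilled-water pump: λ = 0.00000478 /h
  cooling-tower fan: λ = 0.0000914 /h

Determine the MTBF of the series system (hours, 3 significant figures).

Series of exponential components: λ_sys = Σ λ_i
λ_sys = 0.0000589 + 0.0000129 + 0.0000672 + 0.00000478 + 0.0000914 = 2.3518e-04 /h
MTBF = 1 / λ_sys = 4250 h

4250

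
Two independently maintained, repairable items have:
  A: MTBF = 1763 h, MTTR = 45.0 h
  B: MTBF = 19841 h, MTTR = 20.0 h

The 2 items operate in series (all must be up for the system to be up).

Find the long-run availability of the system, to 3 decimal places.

0.974

A(A) = MTBF/(MTBF+MTTR) = 1763/(1763+45.0) = 0.975111
A(B) = MTBF/(MTBF+MTTR) = 19841/(19841+20.0) = 0.998993
Series availability: 0.975111 × 0.998993 = 0.974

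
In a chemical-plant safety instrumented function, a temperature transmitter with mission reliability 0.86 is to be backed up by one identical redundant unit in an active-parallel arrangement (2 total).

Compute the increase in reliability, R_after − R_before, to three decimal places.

R_before = 0.86
R_after = 1 − (1 − 0.86)^2 = 0.980
ΔR = 0.980 − 0.86 = 0.120

0.120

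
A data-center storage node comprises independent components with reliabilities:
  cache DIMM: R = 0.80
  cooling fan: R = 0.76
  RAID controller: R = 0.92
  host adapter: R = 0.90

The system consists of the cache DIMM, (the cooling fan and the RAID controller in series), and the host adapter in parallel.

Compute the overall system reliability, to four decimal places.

Series (cooling fan and RAID controller): 0.760000 × 0.920000 = 0.699200
Parallel (cache DIMM, [0.699200], and host adapter): 1 − (1 − 0.800000)(1 − 0.699200)(1 − 0.900000) = 0.9940

0.9940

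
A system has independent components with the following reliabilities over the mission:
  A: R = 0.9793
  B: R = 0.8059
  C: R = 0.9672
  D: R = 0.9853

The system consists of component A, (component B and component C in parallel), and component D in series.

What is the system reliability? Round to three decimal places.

Parallel (B and C): 1 − (1 − 0.80590)(1 − 0.96720) = 0.99363
Series (A, [0.99363], and D): 0.97930 × 0.99363 × 0.98530 = 0.959

0.959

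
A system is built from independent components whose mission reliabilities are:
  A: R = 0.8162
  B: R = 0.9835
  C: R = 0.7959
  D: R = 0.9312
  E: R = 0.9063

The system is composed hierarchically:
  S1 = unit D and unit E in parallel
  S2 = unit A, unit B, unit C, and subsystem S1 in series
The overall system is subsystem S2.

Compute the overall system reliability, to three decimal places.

Parallel (D and E): 1 − (1 − 0.93120)(1 − 0.90630) = 0.99355
Series (A, B, C, and [0.99355]): 0.81620 × 0.98350 × 0.79590 × 0.99355 = 0.635

0.635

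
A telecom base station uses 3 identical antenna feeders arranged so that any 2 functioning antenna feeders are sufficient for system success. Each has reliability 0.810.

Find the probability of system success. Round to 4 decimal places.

0.9054

R = Σ_{i=2}^{3} C(3,i) p^i (1−p)^{3−i} with p = 0.810
C(3,2)·0.810^2·0.190^1 = 0.373977
C(3,3)·0.810^3·0.190^0 = 0.531441
Sum = 0.9054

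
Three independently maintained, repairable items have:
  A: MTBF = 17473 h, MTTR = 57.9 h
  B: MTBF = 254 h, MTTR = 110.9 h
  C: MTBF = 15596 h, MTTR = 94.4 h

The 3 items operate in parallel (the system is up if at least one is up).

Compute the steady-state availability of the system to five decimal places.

0.99999

A(A) = MTBF/(MTBF+MTTR) = 17473/(17473+57.9) = 0.996697
A(B) = MTBF/(MTBF+MTTR) = 254/(254+110.9) = 0.696081
A(C) = MTBF/(MTBF+MTTR) = 15596/(15596+94.4) = 0.993984
Parallel availability: 1 − (1 − 0.996697)(1 − 0.696081)(1 − 0.993984) = 0.99999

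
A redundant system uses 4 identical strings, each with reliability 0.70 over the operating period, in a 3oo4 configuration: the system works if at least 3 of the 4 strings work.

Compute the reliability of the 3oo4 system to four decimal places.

R = Σ_{i=3}^{4} C(4,i) p^i (1−p)^{4−i} with p = 0.70
C(4,3)·0.70^3·0.30^1 = 0.411600
C(4,4)·0.70^4·0.30^0 = 0.240100
Sum = 0.6517

0.6517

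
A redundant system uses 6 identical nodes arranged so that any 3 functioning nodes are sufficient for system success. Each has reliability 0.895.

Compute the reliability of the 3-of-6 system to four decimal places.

R = Σ_{i=3}^{6} C(6,i) p^i (1−p)^{6−i} with p = 0.895
C(6,3)·0.895^3·0.105^3 = 0.016598
C(6,4)·0.895^4·0.105^2 = 0.106111
C(6,5)·0.895^5·0.105^1 = 0.361789
C(6,6)·0.895^6·0.105^0 = 0.513971
Sum = 0.9985

0.9985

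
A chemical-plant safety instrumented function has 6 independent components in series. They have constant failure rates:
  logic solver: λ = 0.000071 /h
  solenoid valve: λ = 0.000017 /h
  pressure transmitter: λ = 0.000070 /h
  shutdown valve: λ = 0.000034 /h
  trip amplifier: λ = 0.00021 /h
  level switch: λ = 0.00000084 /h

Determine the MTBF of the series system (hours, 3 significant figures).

Series of exponential components: λ_sys = Σ λ_i
λ_sys = 0.000071 + 0.000017 + 0.000070 + 0.000034 + 0.00021 + 0.00000084 = 4.0284e-04 /h
MTBF = 1 / λ_sys = 2480 h

2480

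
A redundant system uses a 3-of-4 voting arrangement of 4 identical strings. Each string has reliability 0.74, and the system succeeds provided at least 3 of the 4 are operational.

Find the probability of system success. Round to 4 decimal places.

R = Σ_{i=3}^{4} C(4,i) p^i (1−p)^{4−i} with p = 0.74
C(4,3)·0.74^3·0.26^1 = 0.421433
C(4,4)·0.74^4·0.26^0 = 0.299866
Sum = 0.7213

0.7213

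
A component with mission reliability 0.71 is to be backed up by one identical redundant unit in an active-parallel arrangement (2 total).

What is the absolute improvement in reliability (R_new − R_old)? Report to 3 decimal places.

0.206

R_before = 0.71
R_after = 1 − (1 − 0.71)^2 = 0.916
ΔR = 0.916 − 0.71 = 0.206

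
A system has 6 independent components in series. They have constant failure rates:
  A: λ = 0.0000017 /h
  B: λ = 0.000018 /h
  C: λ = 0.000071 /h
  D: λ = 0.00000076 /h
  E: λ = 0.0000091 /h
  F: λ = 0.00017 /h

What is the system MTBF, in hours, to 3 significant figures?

3700

Series of exponential components: λ_sys = Σ λ_i
λ_sys = 0.0000017 + 0.000018 + 0.000071 + 0.00000076 + 0.0000091 + 0.00017 = 2.7056e-04 /h
MTBF = 1 / λ_sys = 3700 h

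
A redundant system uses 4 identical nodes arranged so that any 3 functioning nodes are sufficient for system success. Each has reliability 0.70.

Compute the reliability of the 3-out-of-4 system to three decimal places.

R = Σ_{i=3}^{4} C(4,i) p^i (1−p)^{4−i} with p = 0.70
C(4,3)·0.70^3·0.30^1 = 0.41160
C(4,4)·0.70^4·0.30^0 = 0.24010
Sum = 0.652

0.652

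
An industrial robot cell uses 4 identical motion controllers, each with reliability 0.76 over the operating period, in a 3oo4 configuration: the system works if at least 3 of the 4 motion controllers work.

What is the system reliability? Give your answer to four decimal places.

0.7550

R = Σ_{i=3}^{4} C(4,i) p^i (1−p)^{4−i} with p = 0.76
C(4,3)·0.76^3·0.24^1 = 0.421417
C(4,4)·0.76^4·0.24^0 = 0.333622
Sum = 0.7550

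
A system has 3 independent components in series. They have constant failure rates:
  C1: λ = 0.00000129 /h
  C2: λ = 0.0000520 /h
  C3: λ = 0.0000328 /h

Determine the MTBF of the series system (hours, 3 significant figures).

11600

Series of exponential components: λ_sys = Σ λ_i
λ_sys = 0.00000129 + 0.0000520 + 0.0000328 = 8.6090e-05 /h
MTBF = 1 / λ_sys = 11600 h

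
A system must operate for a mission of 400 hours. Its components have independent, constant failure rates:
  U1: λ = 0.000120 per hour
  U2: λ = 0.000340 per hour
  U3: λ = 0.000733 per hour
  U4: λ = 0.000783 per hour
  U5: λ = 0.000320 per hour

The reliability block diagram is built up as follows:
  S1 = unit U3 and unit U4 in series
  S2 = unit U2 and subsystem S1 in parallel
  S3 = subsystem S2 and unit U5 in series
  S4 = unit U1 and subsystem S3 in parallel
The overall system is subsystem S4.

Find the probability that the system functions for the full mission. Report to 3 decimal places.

0.992

R(U1) = exp(−0.000120 × 400) = 0.95313
R(U2) = exp(−0.000340 × 400) = 0.87284
R(U3) = exp(−0.000733 × 400) = 0.74587
R(U4) = exp(−0.000783 × 400) = 0.73110
R(U5) = exp(−0.000320 × 400) = 0.87985
Series (U3 and U4): 0.74587 × 0.73110 = 0.54531
Parallel (U2 and [0.54531]): 1 − (1 − 0.87284)(1 − 0.54531) = 0.94218
Series ([0.94218] and U5): 0.94218 × 0.87985 = 0.82898
Parallel (U1 and [0.82898]): 1 − (1 − 0.95313)(1 − 0.82898) = 0.992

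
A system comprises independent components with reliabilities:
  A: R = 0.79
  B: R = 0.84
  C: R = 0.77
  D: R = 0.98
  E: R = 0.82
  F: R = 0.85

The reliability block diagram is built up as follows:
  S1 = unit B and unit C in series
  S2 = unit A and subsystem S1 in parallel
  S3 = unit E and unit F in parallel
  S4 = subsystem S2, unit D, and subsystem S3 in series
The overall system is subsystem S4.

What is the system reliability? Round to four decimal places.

0.8828

Series (B and C): 0.840000 × 0.770000 = 0.646800
Parallel (A and [0.646800]): 1 − (1 − 0.790000)(1 − 0.646800) = 0.925828
Parallel (E and F): 1 − (1 − 0.820000)(1 − 0.850000) = 0.973000
Series ([0.925828], D, and [0.973000]): 0.925828 × 0.980000 × 0.973000 = 0.8828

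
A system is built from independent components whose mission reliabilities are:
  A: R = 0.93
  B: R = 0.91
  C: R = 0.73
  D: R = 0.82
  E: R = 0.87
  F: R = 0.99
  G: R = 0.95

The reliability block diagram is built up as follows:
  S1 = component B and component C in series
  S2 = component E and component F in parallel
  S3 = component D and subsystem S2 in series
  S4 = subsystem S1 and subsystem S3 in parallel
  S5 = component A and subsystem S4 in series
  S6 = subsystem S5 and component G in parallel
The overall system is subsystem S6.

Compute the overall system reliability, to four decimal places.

Series (B and C): 0.910000 × 0.730000 = 0.664300
Parallel (E and F): 1 − (1 − 0.870000)(1 − 0.990000) = 0.998700
Series (D and [0.998700]): 0.820000 × 0.998700 = 0.818934
Parallel ([0.664300] and [0.818934]): 1 − (1 − 0.664300)(1 − 0.818934) = 0.939216
Series (A and [0.939216]): 0.930000 × 0.939216 = 0.873471
Parallel ([0.873471] and G): 1 − (1 − 0.873471)(1 − 0.950000) = 0.9937

0.9937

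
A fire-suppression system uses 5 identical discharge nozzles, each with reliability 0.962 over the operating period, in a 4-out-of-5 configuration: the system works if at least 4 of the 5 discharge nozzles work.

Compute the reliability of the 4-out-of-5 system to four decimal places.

R = Σ_{i=4}^{5} C(5,i) p^i (1−p)^{5−i} with p = 0.962
C(5,4)·0.962^4·0.038^1 = 0.162725
C(5,5)·0.962^5·0.038^0 = 0.823902
Sum = 0.9866

0.9866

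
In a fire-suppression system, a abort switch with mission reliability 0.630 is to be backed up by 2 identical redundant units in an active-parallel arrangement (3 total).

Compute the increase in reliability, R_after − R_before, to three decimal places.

R_before = 0.630
R_after = 1 − (1 − 0.630)^3 = 0.949
ΔR = 0.949 − 0.630 = 0.319

0.319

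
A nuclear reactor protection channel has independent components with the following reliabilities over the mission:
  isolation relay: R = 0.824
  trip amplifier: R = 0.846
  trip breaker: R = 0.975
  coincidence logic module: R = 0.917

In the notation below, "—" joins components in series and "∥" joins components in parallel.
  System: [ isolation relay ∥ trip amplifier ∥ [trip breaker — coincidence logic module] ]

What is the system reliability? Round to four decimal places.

0.9971

Series (trip breaker and coincidence logic module): 0.975000 × 0.917000 = 0.894075
Parallel (isolation relay, trip amplifier, and [0.894075]): 1 − (1 − 0.824000)(1 − 0.846000)(1 − 0.894075) = 0.9971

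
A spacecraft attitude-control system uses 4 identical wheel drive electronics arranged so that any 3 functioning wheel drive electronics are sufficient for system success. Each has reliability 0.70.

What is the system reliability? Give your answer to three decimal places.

0.652

R = Σ_{i=3}^{4} C(4,i) p^i (1−p)^{4−i} with p = 0.70
C(4,3)·0.70^3·0.30^1 = 0.41160
C(4,4)·0.70^4·0.30^0 = 0.24010
Sum = 0.652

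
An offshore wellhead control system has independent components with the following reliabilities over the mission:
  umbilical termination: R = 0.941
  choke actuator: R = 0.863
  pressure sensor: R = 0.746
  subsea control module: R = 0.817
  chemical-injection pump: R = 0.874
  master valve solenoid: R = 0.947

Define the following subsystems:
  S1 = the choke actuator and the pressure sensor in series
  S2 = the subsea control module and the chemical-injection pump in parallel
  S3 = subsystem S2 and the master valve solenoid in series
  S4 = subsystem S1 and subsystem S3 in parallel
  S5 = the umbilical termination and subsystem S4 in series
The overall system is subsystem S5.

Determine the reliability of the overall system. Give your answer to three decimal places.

Series (choke actuator and pressure sensor): 0.86300 × 0.74600 = 0.64380
Parallel (subsea control module and chemical-injection pump): 1 − (1 − 0.81700)(1 − 0.87400) = 0.97694
Series ([0.97694] and master valve solenoid): 0.97694 × 0.94700 = 0.92516
Parallel ([0.64380] and [0.92516]): 1 − (1 − 0.64380)(1 − 0.92516) = 0.97334
Series (umbilical termination and [0.97334]): 0.94100 × 0.97334 = 0.916

0.916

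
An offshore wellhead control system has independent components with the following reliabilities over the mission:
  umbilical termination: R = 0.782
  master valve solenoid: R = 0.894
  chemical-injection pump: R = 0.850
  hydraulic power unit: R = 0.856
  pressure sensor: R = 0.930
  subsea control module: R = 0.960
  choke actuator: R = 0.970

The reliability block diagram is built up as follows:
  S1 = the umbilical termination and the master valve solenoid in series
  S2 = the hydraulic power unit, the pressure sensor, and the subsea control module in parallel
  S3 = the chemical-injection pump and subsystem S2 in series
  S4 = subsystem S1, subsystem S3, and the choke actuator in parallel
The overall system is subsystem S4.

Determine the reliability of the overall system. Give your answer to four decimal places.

Series (umbilical termination and master valve solenoid): 0.782000 × 0.894000 = 0.699108
Parallel (hydraulic power unit, pressure sensor, and subsea control module): 1 − (1 − 0.856000)(1 − 0.930000)(1 − 0.960000) = 0.999597
Series (chemical-injection pump and [0.999597]): 0.850000 × 0.999597 = 0.849657
Parallel ([0.699108], [0.849657], and choke actuator): 1 − (1 − 0.699108)(1 − 0.849657)(1 − 0.970000) = 0.9986

0.9986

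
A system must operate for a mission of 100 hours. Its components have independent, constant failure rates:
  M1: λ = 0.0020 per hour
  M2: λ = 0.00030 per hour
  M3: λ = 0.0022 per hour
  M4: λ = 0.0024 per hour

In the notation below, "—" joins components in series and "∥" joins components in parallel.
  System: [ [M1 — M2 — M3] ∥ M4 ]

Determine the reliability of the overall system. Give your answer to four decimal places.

R(M1) = exp(−0.0020 × 100) = 0.818731
R(M2) = exp(−0.00030 × 100) = 0.970446
R(M3) = exp(−0.0022 × 100) = 0.802519
R(M4) = exp(−0.0024 × 100) = 0.786628
Series (M1, M2, and M3): 0.818731 × 0.970446 × 0.802519 = 0.637629
Parallel ([0.637629] and M4): 1 − (1 − 0.637629)(1 − 0.786628) = 0.9227

0.9227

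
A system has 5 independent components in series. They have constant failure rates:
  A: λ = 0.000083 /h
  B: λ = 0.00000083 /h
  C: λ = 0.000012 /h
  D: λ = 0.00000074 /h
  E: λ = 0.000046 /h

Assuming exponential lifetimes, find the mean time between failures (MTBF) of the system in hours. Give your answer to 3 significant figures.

Series of exponential components: λ_sys = Σ λ_i
λ_sys = 0.000083 + 0.00000083 + 0.000012 + 0.00000074 + 0.000046 = 1.4257e-04 /h
MTBF = 1 / λ_sys = 7010 h

7010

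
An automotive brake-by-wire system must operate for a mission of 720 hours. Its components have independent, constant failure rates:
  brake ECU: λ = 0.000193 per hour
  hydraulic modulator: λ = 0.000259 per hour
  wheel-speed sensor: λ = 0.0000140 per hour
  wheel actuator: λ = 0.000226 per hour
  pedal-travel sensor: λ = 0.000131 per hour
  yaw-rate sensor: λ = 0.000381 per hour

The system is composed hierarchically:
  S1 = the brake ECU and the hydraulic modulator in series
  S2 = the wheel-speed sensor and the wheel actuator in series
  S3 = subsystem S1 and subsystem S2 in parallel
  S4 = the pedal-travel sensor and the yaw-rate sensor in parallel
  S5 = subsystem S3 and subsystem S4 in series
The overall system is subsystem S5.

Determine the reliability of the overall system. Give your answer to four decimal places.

R(brake ECU) = exp(−0.000193 × 720) = 0.870263
R(hydraulic modulator) = exp(−0.000259 × 720) = 0.829875
R(wheel-speed sensor) = exp(−0.0000140 × 720) = 0.989971
R(wheel actuator) = exp(−0.000226 × 720) = 0.849829
R(pedal-travel sensor) = exp(−0.000131 × 720) = 0.909992
R(yaw-rate sensor) = exp(−0.000381 × 720) = 0.760089
Series (brake ECU and hydraulic modulator): 0.870263 × 0.829875 = 0.722210
Series (wheel-speed sensor and wheel actuator): 0.989971 × 0.849829 = 0.841306
Parallel ([0.722210] and [0.841306]): 1 − (1 − 0.722210)(1 − 0.841306) = 0.955916
Parallel (pedal-travel sensor and yaw-rate sensor): 1 − (1 − 0.909992)(1 − 0.760089) = 0.978406
Series ([0.955916] and [0.978406]): 0.955916 × 0.978406 = 0.9353

0.9353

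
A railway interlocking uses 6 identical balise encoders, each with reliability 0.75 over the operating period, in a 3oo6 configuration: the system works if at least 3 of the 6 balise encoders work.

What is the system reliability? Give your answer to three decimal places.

0.962

R = Σ_{i=3}^{6} C(6,i) p^i (1−p)^{6−i} with p = 0.75
C(6,3)·0.75^3·0.25^3 = 0.13184
C(6,4)·0.75^4·0.25^2 = 0.29663
C(6,5)·0.75^5·0.25^1 = 0.35596
C(6,6)·0.75^6·0.25^0 = 0.17798
Sum = 0.962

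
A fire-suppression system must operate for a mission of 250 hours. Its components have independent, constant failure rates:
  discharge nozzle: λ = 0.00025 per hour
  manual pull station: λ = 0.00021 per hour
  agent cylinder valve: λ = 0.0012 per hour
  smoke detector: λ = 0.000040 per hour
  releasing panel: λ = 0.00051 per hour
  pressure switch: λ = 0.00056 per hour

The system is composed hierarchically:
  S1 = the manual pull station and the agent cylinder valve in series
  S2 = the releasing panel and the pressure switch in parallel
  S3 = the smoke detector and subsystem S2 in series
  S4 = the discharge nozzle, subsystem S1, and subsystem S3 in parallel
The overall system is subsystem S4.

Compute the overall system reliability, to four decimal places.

0.9995

R(discharge nozzle) = exp(−0.00025 × 250) = 0.939413
R(manual pull station) = exp(−0.00021 × 250) = 0.948854
R(agent cylinder valve) = exp(−0.0012 × 250) = 0.740818
R(smoke detector) = exp(−0.000040 × 250) = 0.990050
R(releasing panel) = exp(−0.00051 × 250) = 0.880293
R(pressure switch) = exp(−0.00056 × 250) = 0.869358
Series (manual pull station and agent cylinder valve): 0.948854 × 0.740818 = 0.702928
Parallel (releasing panel and pressure switch): 1 − (1 − 0.880293)(1 − 0.869358) = 0.984361
Series (smoke detector and [0.984361]): 0.990050 × 0.984361 = 0.974567
Parallel (discharge nozzle, [0.702928], and [0.974567]): 1 − (1 − 0.939413)(1 − 0.702928)(1 − 0.974567) = 0.9995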